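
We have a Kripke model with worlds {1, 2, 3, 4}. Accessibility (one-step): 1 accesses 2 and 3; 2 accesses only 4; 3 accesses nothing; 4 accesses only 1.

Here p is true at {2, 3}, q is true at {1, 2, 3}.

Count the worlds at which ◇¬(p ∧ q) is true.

2

1: successors {2, 3}; ¬(p ∧ q) there: 2:F, 3:F. ✗
2: successors {4}; ¬(p ∧ q) there: 4:T. ✓
3: no successors, so ◇¬(p ∧ q) fails. ✗
4: successors {1}; ¬(p ∧ q) there: 1:T. ✓
Satisfying worlds: {2, 4}.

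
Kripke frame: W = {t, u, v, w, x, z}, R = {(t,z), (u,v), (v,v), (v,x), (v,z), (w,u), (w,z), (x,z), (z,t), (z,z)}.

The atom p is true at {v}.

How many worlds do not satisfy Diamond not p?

1

t: successors {z}; not p there: z:T. ✓
u: successors {v}; not p there: v:F. ✗
v: successors {v, x, z}; not p there: v:F, x:T, z:T. ✓
w: successors {u, z}; not p there: u:T, z:T. ✓
x: successors {z}; not p there: z:T. ✓
z: successors {t, z}; not p there: t:T, z:T. ✓
Satisfying worlds: {t, v, w, x, z}.
So Diamond not p fails at the other 1 world.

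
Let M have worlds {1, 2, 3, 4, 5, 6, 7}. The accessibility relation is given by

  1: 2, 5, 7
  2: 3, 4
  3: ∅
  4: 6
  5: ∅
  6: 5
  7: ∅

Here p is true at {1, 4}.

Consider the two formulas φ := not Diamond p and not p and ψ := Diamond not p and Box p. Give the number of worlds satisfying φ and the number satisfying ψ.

4 and 0

For not Diamond p and not p:
1: not Diamond p is T, not p is F. ✗
2: not Diamond p is F, not p is T. ✗
3: not Diamond p is T, not p is T. ✓
4: not Diamond p is T, not p is F. ✗
5: not Diamond p is T, not p is T. ✓
6: not Diamond p is T, not p is T. ✓
7: not Diamond p is T, not p is T. ✓
— 4 worlds.
For Diamond not p and Box p:
1: Diamond not p is T, Box p is F. ✗
2: Diamond not p is T, Box p is F. ✗
3: Diamond not p is F, Box p is T. ✗
4: Diamond not p is T, Box p is F. ✗
5: Diamond not p is F, Box p is T. ✗
6: Diamond not p is T, Box p is F. ✗
7: Diamond not p is F, Box p is T. ✗
— 0 worlds.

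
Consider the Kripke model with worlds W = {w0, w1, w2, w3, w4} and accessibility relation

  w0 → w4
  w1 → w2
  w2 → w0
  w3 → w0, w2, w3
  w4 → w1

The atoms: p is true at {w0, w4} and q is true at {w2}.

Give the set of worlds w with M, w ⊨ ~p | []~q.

w0: ~p is F, []~q is T. ✓
w1: ~p is T, []~q is F. ✓
w2: ~p is T, []~q is T. ✓
w3: ~p is T, []~q is F. ✓
w4: ~p is F, []~q is T. ✓

{w0, w1, w2, w3, w4}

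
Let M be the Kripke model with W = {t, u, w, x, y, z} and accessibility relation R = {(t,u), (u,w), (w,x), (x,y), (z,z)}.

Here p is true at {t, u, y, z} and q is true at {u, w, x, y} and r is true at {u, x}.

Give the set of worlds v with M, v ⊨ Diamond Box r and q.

{u, x}

t: Diamond Box r is F, q is F. ✗
u: Diamond Box r is T, q is T. ✓
w: Diamond Box r is F, q is T. ✗
x: Diamond Box r is T, q is T. ✓
y: Diamond Box r is F, q is T. ✗
z: Diamond Box r is F, q is F. ✗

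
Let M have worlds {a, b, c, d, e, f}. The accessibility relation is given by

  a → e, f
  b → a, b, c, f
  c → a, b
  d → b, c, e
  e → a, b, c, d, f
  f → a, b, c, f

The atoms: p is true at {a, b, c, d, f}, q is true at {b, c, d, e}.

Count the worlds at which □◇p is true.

6

a: successors {e, f}; ◇p there: e:T, f:T. ✓
b: successors {a, b, c, f}; ◇p there: a:T, b:T, c:T, f:T. ✓
c: successors {a, b}; ◇p there: a:T, b:T. ✓
d: successors {b, c, e}; ◇p there: b:T, c:T, e:T. ✓
e: successors {a, b, c, d, f}; ◇p there: a:T, b:T, c:T, d:T, f:T. ✓
f: successors {a, b, c, f}; ◇p there: a:T, b:T, c:T, f:T. ✓
Satisfying worlds: {a, b, c, d, e, f}.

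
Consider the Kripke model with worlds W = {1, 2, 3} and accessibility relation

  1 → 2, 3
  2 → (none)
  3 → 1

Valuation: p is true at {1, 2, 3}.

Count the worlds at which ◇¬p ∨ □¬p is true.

1: ◇¬p is F, □¬p is F. ✗
2: ◇¬p is F, □¬p is T. ✓
3: ◇¬p is F, □¬p is F. ✗
Satisfying worlds: {2}.

1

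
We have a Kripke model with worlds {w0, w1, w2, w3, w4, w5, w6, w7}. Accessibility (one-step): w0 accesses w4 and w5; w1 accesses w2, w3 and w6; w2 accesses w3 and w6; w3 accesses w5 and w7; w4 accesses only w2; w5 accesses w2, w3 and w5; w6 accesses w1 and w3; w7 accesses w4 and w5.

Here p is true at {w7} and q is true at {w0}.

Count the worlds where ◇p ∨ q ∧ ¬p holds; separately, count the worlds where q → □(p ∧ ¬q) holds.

For ◇p ∨ q ∧ ¬p:
w0: ◇p is F, q ∧ ¬p is T. ✓
w1: ◇p is F, q ∧ ¬p is F. ✗
w2: ◇p is F, q ∧ ¬p is F. ✗
w3: ◇p is T, q ∧ ¬p is F. ✓
w4: ◇p is F, q ∧ ¬p is F. ✗
w5: ◇p is F, q ∧ ¬p is F. ✗
w6: ◇p is F, q ∧ ¬p is F. ✗
w7: ◇p is F, q ∧ ¬p is F. ✗
— 2 worlds.
For q → □(p ∧ ¬q):
w0: q is T, □(p ∧ ¬q) is F. ✗
w1: q is F, □(p ∧ ¬q) is F. ✓
w2: q is F, □(p ∧ ¬q) is F. ✓
w3: q is F, □(p ∧ ¬q) is F. ✓
w4: q is F, □(p ∧ ¬q) is F. ✓
w5: q is F, □(p ∧ ¬q) is F. ✓
w6: q is F, □(p ∧ ¬q) is F. ✓
w7: q is F, □(p ∧ ¬q) is F. ✓
— 7 worlds.

2 and 7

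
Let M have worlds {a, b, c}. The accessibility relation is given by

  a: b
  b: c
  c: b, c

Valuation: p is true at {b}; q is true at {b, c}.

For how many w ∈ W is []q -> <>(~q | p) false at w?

1

a: []q is T, <>(~q | p) is T. ✓
b: []q is T, <>(~q | p) is F. ✗
c: []q is T, <>(~q | p) is T. ✓
Satisfying worlds: {a, c}.
So []q -> <>(~q | p) fails at the other 1 world.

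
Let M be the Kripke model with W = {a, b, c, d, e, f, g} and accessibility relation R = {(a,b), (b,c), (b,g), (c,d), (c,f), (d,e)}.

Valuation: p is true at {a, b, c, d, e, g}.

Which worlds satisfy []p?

{a, b, d, e, f, g}

a: successors {b}; p there: b:T. ✓
b: successors {c, g}; p there: c:T, g:T. ✓
c: successors {d, f}; p there: d:T, f:F. ✗
d: successors {e}; p there: e:T. ✓
e: no successors, so []p holds vacuously. ✓
f: no successors, so []p holds vacuously. ✓
g: no successors, so []p holds vacuously. ✓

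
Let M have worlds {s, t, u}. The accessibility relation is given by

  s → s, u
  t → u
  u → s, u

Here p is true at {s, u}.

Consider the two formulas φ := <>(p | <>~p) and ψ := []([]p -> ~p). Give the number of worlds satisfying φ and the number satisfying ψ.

3 and 0

For <>(p | <>~p):
s: successors {s, u}; p | <>~p there: s:T, u:T. ✓
t: successors {u}; p | <>~p there: u:T. ✓
u: successors {s, u}; p | <>~p there: s:T, u:T. ✓
— 3 worlds.
For []([]p -> ~p):
s: successors {s, u}; []p -> ~p there: s:F, u:F. ✗
t: successors {u}; []p -> ~p there: u:F. ✗
u: successors {s, u}; []p -> ~p there: s:F, u:F. ✗
— 0 worlds.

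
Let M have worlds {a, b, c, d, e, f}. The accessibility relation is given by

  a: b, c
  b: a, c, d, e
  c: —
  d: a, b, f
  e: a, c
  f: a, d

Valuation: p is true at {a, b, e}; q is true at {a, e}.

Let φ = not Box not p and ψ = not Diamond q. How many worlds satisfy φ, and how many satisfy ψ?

5 and 2

For not Box not p:
a: Box not p is F. ✓
b: Box not p is F. ✓
c: Box not p is T. ✗
d: Box not p is F. ✓
e: Box not p is F. ✓
f: Box not p is F. ✓
— 5 worlds.
For not Diamond q:
a: Diamond q is F. ✓
b: Diamond q is T. ✗
c: Diamond q is F. ✓
d: Diamond q is T. ✗
e: Diamond q is T. ✗
f: Diamond q is T. ✗
— 2 worlds.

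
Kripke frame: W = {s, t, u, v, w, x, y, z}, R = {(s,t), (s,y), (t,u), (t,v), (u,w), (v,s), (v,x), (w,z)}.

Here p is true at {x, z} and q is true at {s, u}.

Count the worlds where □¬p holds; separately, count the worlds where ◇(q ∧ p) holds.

For □¬p:
s: successors {t, y}; ¬p there: t:T, y:T. ✓
t: successors {u, v}; ¬p there: u:T, v:T. ✓
u: successors {w}; ¬p there: w:T. ✓
v: successors {s, x}; ¬p there: s:T, x:F. ✗
w: successors {z}; ¬p there: z:F. ✗
x: no successors, so □¬p holds vacuously. ✓
y: no successors, so □¬p holds vacuously. ✓
z: no successors, so □¬p holds vacuously. ✓
— 6 worlds.
For ◇(q ∧ p):
s: successors {t, y}; q ∧ p there: t:F, y:F. ✗
t: successors {u, v}; q ∧ p there: u:F, v:F. ✗
u: successors {w}; q ∧ p there: w:F. ✗
v: successors {s, x}; q ∧ p there: s:F, x:F. ✗
w: successors {z}; q ∧ p there: z:F. ✗
x: no successors, so ◇(q ∧ p) fails. ✗
y: no successors, so ◇(q ∧ p) fails. ✗
z: no successors, so ◇(q ∧ p) fails. ✗
— 0 worlds.

6 and 0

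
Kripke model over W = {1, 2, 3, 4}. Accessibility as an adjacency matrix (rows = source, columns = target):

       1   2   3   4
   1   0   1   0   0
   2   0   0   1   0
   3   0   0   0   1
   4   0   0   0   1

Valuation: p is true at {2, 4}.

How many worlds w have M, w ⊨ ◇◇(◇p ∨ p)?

4

1: successors {2}; ◇(◇p ∨ p) there: 2:T. ✓
2: successors {3}; ◇(◇p ∨ p) there: 3:T. ✓
3: successors {4}; ◇(◇p ∨ p) there: 4:T. ✓
4: successors {4}; ◇(◇p ∨ p) there: 4:T. ✓
Satisfying worlds: {1, 2, 3, 4}.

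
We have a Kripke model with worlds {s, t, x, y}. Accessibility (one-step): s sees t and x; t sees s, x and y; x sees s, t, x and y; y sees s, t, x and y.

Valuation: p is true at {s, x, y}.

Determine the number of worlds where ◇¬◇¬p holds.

s: successors {t, x}; ¬◇¬p there: t:T, x:F. ✓
t: successors {s, x, y}; ¬◇¬p there: s:F, x:F, y:F. ✗
x: successors {s, t, x, y}; ¬◇¬p there: s:F, t:T, x:F, y:F. ✓
y: successors {s, t, x, y}; ¬◇¬p there: s:F, t:T, x:F, y:F. ✓
Satisfying worlds: {s, x, y}.

3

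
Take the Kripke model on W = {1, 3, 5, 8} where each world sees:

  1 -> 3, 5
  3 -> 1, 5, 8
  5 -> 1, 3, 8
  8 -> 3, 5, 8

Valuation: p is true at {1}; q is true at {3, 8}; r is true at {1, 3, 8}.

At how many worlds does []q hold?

0

1: successors {3, 5}; q there: 3:T, 5:F. ✗
3: successors {1, 5, 8}; q there: 1:F, 5:F, 8:T. ✗
5: successors {1, 3, 8}; q there: 1:F, 3:T, 8:T. ✗
8: successors {3, 5, 8}; q there: 3:T, 5:F, 8:T. ✗
Satisfying worlds: ∅.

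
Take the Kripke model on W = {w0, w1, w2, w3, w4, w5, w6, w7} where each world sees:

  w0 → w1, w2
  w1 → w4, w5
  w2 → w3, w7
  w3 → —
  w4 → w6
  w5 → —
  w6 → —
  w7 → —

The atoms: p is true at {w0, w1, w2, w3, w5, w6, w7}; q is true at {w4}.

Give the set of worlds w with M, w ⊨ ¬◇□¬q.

w0: ◇□¬q is T. ✗
w1: ◇□¬q is T. ✗
w2: ◇□¬q is T. ✗
w3: ◇□¬q is F. ✓
w4: ◇□¬q is T. ✗
w5: ◇□¬q is F. ✓
w6: ◇□¬q is F. ✓
w7: ◇□¬q is F. ✓

{w3, w5, w6, w7}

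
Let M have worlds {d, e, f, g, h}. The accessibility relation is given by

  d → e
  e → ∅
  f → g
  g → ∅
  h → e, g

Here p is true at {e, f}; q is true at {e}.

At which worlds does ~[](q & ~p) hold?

d: [](q & ~p) is F. ✓
e: [](q & ~p) is T. ✗
f: [](q & ~p) is F. ✓
g: [](q & ~p) is T. ✗
h: [](q & ~p) is F. ✓

{d, f, h}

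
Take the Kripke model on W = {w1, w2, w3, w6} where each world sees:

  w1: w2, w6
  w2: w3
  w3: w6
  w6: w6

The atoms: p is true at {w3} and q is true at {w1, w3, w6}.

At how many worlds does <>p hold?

1

w1: successors {w2, w6}; p there: w2:F, w6:F. ✗
w2: successors {w3}; p there: w3:T. ✓
w3: successors {w6}; p there: w6:F. ✗
w6: successors {w6}; p there: w6:F. ✗
Satisfying worlds: {w2}.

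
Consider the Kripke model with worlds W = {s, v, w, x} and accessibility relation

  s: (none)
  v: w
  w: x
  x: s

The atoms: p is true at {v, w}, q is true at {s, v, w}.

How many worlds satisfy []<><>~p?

s: no successors, so []<><>~p holds vacuously. ✓
v: successors {w}; <><>~p there: w:T. ✓
w: successors {x}; <><>~p there: x:F. ✗
x: successors {s}; <><>~p there: s:F. ✗
Satisfying worlds: {s, v}.

2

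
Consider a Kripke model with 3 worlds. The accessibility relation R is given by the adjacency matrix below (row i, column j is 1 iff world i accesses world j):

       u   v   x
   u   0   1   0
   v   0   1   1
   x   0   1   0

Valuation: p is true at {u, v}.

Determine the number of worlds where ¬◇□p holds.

2

u: ◇□p is F. ✓
v: ◇□p is T. ✗
x: ◇□p is F. ✓
Satisfying worlds: {u, x}.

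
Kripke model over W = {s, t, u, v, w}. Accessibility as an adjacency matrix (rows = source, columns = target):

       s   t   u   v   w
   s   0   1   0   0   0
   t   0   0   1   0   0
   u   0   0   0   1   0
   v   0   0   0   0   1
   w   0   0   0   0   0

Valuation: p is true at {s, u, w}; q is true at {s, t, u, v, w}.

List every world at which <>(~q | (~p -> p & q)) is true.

s: successors {t}; ~q | (~p -> p & q) there: t:F. ✗
t: successors {u}; ~q | (~p -> p & q) there: u:T. ✓
u: successors {v}; ~q | (~p -> p & q) there: v:F. ✗
v: successors {w}; ~q | (~p -> p & q) there: w:T. ✓
w: no successors, so <>(~q | (~p -> p & q)) fails. ✗

{t, v}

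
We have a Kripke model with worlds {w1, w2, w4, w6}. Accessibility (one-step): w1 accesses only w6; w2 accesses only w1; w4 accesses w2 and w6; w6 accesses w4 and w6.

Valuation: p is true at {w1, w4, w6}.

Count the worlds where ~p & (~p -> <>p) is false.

w1: ~p is F, ~p -> <>p is T. ✗
w2: ~p is T, ~p -> <>p is T. ✓
w4: ~p is F, ~p -> <>p is T. ✗
w6: ~p is F, ~p -> <>p is T. ✗
Satisfying worlds: {w2}.
So ~p & (~p -> <>p) fails at the other 3 worlds.

3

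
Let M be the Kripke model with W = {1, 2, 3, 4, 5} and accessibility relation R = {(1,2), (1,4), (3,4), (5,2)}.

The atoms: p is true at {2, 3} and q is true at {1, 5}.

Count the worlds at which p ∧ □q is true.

1: p is F, □q is F. ✗
2: p is T, □q is T. ✓
3: p is T, □q is F. ✗
4: p is F, □q is T. ✗
5: p is F, □q is F. ✗
Satisfying worlds: {2}.

1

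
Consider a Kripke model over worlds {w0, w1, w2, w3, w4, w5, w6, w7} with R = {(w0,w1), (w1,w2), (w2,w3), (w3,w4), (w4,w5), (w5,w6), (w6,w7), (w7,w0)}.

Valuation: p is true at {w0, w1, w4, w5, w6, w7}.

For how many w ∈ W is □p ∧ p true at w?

w0: □p is T, p is T. ✓
w1: □p is F, p is T. ✗
w2: □p is F, p is F. ✗
w3: □p is T, p is F. ✗
w4: □p is T, p is T. ✓
w5: □p is T, p is T. ✓
w6: □p is T, p is T. ✓
w7: □p is T, p is T. ✓
Satisfying worlds: {w0, w4, w5, w6, w7}.

5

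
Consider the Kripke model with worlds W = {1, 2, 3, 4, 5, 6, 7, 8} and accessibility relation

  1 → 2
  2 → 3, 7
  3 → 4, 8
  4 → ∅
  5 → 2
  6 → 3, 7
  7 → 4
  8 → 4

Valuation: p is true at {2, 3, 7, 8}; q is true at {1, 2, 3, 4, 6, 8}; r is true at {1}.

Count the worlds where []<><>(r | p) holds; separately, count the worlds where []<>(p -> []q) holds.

3 and 5

For []<><>(r | p):
1: successors {2}; <><>(r | p) there: 2:T. ✓
2: successors {3, 7}; <><>(r | p) there: 3:F, 7:F. ✗
3: successors {4, 8}; <><>(r | p) there: 4:F, 8:F. ✗
4: no successors, so []<><>(r | p) holds vacuously. ✓
5: successors {2}; <><>(r | p) there: 2:T. ✓
6: successors {3, 7}; <><>(r | p) there: 3:F, 7:F. ✗
7: successors {4}; <><>(r | p) there: 4:F. ✗
8: successors {4}; <><>(r | p) there: 4:F. ✗
— 3 worlds.
For []<>(p -> []q):
1: successors {2}; <>(p -> []q) there: 2:T. ✓
2: successors {3, 7}; <>(p -> []q) there: 3:T, 7:T. ✓
3: successors {4, 8}; <>(p -> []q) there: 4:F, 8:T. ✗
4: no successors, so []<>(p -> []q) holds vacuously. ✓
5: successors {2}; <>(p -> []q) there: 2:T. ✓
6: successors {3, 7}; <>(p -> []q) there: 3:T, 7:T. ✓
7: successors {4}; <>(p -> []q) there: 4:F. ✗
8: successors {4}; <>(p -> []q) there: 4:F. ✗
— 5 worlds.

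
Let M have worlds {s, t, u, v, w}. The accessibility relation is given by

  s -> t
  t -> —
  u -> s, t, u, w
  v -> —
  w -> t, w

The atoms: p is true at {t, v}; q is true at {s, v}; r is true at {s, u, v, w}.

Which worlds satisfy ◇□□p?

{s, u, w}

s: successors {t}; □□p there: t:T. ✓
t: no successors, so ◇□□p fails. ✗
u: successors {s, t, u, w}; □□p there: s:T, t:T, u:F, w:F. ✓
v: no successors, so ◇□□p fails. ✗
w: successors {t, w}; □□p there: t:T, w:F. ✓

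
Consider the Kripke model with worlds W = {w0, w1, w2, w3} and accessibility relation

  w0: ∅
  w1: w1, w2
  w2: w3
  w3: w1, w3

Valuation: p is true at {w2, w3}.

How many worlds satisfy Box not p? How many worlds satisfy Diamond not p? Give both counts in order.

1 and 2

For Box not p:
w0: no successors, so Box not p holds vacuously. ✓
w1: successors {w1, w2}; not p there: w1:T, w2:F. ✗
w2: successors {w3}; not p there: w3:F. ✗
w3: successors {w1, w3}; not p there: w1:T, w3:F. ✗
— 1 world.
For Diamond not p:
w0: no successors, so Diamond not p fails. ✗
w1: successors {w1, w2}; not p there: w1:T, w2:F. ✓
w2: successors {w3}; not p there: w3:F. ✗
w3: successors {w1, w3}; not p there: w1:T, w3:F. ✓
— 2 worlds.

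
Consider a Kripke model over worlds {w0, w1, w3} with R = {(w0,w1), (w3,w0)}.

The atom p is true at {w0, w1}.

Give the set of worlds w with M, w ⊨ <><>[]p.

{w3}

w0: successors {w1}; <>[]p there: w1:F. ✗
w1: no successors, so <><>[]p fails. ✗
w3: successors {w0}; <>[]p there: w0:T. ✓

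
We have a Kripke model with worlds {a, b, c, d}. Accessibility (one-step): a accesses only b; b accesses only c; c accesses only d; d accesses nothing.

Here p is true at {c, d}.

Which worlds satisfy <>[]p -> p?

{c, d}

a: <>[]p is T, p is F. ✗
b: <>[]p is T, p is F. ✗
c: <>[]p is T, p is T. ✓
d: <>[]p is F, p is T. ✓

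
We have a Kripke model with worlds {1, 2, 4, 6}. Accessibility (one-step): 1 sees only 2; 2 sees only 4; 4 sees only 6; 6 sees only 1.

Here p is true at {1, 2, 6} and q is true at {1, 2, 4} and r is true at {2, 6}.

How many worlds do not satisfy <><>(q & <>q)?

1: successors {2}; <>(q & <>q) there: 2:F. ✗
2: successors {4}; <>(q & <>q) there: 4:F. ✗
4: successors {6}; <>(q & <>q) there: 6:T. ✓
6: successors {1}; <>(q & <>q) there: 1:T. ✓
Satisfying worlds: {4, 6}.
So <><>(q & <>q) fails at the other 2 worlds.

2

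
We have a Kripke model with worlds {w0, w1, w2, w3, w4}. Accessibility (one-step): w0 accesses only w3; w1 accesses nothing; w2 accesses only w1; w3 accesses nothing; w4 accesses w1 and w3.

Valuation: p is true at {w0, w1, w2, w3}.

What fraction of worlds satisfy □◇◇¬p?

2/5

w0: successors {w3}; ◇◇¬p there: w3:F. ✗
w1: no successors, so □◇◇¬p holds vacuously. ✓
w2: successors {w1}; ◇◇¬p there: w1:F. ✗
w3: no successors, so □◇◇¬p holds vacuously. ✓
w4: successors {w1, w3}; ◇◇¬p there: w1:F, w3:F. ✗
That's 2 of 5 worlds, so 2/5.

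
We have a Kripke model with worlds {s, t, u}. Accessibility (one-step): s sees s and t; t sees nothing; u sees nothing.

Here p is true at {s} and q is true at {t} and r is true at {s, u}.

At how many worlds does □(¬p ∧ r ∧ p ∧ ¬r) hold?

2

s: successors {s, t}; ¬p ∧ r ∧ p ∧ ¬r there: s:F, t:F. ✗
t: no successors, so □(¬p ∧ r ∧ p ∧ ¬r) holds vacuously. ✓
u: no successors, so □(¬p ∧ r ∧ p ∧ ¬r) holds vacuously. ✓
Satisfying worlds: {t, u}.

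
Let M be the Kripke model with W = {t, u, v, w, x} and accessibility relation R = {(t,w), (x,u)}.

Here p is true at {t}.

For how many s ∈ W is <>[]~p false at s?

3

t: successors {w}; []~p there: w:T. ✓
u: no successors, so <>[]~p fails. ✗
v: no successors, so <>[]~p fails. ✗
w: no successors, so <>[]~p fails. ✗
x: successors {u}; []~p there: u:T. ✓
Satisfying worlds: {t, x}.
So <>[]~p fails at the other 3 worlds.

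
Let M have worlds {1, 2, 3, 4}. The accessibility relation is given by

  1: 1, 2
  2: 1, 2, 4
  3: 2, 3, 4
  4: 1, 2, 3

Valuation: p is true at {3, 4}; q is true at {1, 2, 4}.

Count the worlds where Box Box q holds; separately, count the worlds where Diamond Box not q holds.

For Box Box q:
1: successors {1, 2}; Box q there: 1:T, 2:T. ✓
2: successors {1, 2, 4}; Box q there: 1:T, 2:T, 4:F. ✗
3: successors {2, 3, 4}; Box q there: 2:T, 3:F, 4:F. ✗
4: successors {1, 2, 3}; Box q there: 1:T, 2:T, 3:F. ✗
— 1 world.
For Diamond Box not q:
1: successors {1, 2}; Box not q there: 1:F, 2:F. ✗
2: successors {1, 2, 4}; Box not q there: 1:F, 2:F, 4:F. ✗
3: successors {2, 3, 4}; Box not q there: 2:F, 3:F, 4:F. ✗
4: successors {1, 2, 3}; Box not q there: 1:F, 2:F, 3:F. ✗
— 0 worlds.

1 and 0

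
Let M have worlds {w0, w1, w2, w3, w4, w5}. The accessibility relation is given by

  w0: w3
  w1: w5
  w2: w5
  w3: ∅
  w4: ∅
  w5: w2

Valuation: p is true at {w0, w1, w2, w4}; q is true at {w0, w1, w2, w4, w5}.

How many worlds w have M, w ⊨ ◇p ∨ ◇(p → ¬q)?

4

w0: ◇p is F, ◇(p → ¬q) is T. ✓
w1: ◇p is F, ◇(p → ¬q) is T. ✓
w2: ◇p is F, ◇(p → ¬q) is T. ✓
w3: ◇p is F, ◇(p → ¬q) is F. ✗
w4: ◇p is F, ◇(p → ¬q) is F. ✗
w5: ◇p is T, ◇(p → ¬q) is F. ✓
Satisfying worlds: {w0, w1, w2, w5}.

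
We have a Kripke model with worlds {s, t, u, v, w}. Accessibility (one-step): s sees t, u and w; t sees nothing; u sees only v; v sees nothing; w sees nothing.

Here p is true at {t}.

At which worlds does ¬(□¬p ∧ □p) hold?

s: □¬p ∧ □p is F. ✓
t: □¬p ∧ □p is T. ✗
u: □¬p ∧ □p is F. ✓
v: □¬p ∧ □p is T. ✗
w: □¬p ∧ □p is T. ✗

{s, u}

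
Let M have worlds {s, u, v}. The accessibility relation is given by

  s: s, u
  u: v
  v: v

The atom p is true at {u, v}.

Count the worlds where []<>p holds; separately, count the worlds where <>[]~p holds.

3 and 0

For []<>p:
s: successors {s, u}; <>p there: s:T, u:T. ✓
u: successors {v}; <>p there: v:T. ✓
v: successors {v}; <>p there: v:T. ✓
— 3 worlds.
For <>[]~p:
s: successors {s, u}; []~p there: s:F, u:F. ✗
u: successors {v}; []~p there: v:F. ✗
v: successors {v}; []~p there: v:F. ✗
— 0 worlds.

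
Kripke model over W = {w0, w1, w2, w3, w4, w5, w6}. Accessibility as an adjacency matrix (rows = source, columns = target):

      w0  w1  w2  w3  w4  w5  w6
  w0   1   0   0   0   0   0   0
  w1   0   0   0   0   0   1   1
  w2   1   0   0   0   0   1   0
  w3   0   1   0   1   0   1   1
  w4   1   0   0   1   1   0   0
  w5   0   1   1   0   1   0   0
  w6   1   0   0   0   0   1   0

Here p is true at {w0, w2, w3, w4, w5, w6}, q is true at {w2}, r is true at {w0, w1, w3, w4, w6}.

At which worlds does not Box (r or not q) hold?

{w5}

w0: Box (r or not q) is T. ✗
w1: Box (r or not q) is T. ✗
w2: Box (r or not q) is T. ✗
w3: Box (r or not q) is T. ✗
w4: Box (r or not q) is T. ✗
w5: Box (r or not q) is F. ✓
w6: Box (r or not q) is T. ✗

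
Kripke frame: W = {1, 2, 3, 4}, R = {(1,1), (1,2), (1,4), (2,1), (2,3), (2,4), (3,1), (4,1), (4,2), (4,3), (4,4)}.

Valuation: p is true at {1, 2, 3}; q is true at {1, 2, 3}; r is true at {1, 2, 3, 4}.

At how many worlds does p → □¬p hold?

1

1: p is T, □¬p is F. ✗
2: p is T, □¬p is F. ✗
3: p is T, □¬p is F. ✗
4: p is F, □¬p is F. ✓
Satisfying worlds: {4}.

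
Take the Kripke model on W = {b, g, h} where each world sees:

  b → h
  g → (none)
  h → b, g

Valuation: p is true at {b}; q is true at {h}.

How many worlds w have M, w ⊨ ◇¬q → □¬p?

b: ◇¬q is F, □¬p is T. ✓
g: ◇¬q is F, □¬p is T. ✓
h: ◇¬q is T, □¬p is F. ✗
Satisfying worlds: {b, g}.

2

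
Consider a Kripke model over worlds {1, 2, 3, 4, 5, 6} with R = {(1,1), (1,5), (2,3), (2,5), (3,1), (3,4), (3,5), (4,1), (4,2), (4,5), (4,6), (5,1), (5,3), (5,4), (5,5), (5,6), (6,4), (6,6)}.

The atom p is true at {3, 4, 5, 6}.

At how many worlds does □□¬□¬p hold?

1: successors {1, 5}; □¬□¬p there: 1:T, 5:T. ✓
2: successors {3, 5}; □¬□¬p there: 3:T, 5:T. ✓
3: successors {1, 4, 5}; □¬□¬p there: 1:T, 4:T, 5:T. ✓
4: successors {1, 2, 5, 6}; □¬□¬p there: 1:T, 2:T, 5:T, 6:T. ✓
5: successors {1, 3, 4, 5, 6}; □¬□¬p there: 1:T, 3:T, 4:T, 5:T, 6:T. ✓
6: successors {4, 6}; □¬□¬p there: 4:T, 6:T. ✓
Satisfying worlds: {1, 2, 3, 4, 5, 6}.

6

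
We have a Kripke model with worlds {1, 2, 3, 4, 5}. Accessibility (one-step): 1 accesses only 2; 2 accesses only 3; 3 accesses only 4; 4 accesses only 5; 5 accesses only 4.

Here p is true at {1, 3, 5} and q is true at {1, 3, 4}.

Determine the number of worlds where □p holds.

1: successors {2}; p there: 2:F. ✗
2: successors {3}; p there: 3:T. ✓
3: successors {4}; p there: 4:F. ✗
4: successors {5}; p there: 5:T. ✓
5: successors {4}; p there: 4:F. ✗
Satisfying worlds: {2, 4}.

2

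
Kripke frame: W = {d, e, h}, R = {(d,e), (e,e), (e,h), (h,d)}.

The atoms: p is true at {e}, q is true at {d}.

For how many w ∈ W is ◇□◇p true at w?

d: successors {e}; □◇p there: e:F. ✗
e: successors {e, h}; □◇p there: e:F, h:T. ✓
h: successors {d}; □◇p there: d:T. ✓
Satisfying worlds: {e, h}.

2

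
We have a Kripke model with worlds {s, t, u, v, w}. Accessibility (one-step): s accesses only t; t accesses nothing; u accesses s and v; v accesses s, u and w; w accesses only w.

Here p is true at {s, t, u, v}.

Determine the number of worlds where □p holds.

s: successors {t}; p there: t:T. ✓
t: no successors, so □p holds vacuously. ✓
u: successors {s, v}; p there: s:T, v:T. ✓
v: successors {s, u, w}; p there: s:T, u:T, w:F. ✗
w: successors {w}; p there: w:F. ✗
Satisfying worlds: {s, t, u}.

3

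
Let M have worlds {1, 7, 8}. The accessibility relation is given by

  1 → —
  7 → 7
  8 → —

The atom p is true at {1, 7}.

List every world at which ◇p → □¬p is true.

{1, 8}

1: ◇p is F, □¬p is T. ✓
7: ◇p is T, □¬p is F. ✗
8: ◇p is F, □¬p is T. ✓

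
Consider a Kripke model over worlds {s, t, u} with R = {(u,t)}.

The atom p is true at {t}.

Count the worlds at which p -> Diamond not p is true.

2

s: p is F, Diamond not p is F. ✓
t: p is T, Diamond not p is F. ✗
u: p is F, Diamond not p is F. ✓
Satisfying worlds: {s, u}.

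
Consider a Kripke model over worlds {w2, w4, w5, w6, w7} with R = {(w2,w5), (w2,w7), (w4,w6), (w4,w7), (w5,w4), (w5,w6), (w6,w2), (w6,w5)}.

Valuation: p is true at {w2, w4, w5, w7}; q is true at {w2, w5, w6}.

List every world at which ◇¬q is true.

{w2, w4, w5}

w2: successors {w5, w7}; ¬q there: w5:F, w7:T. ✓
w4: successors {w6, w7}; ¬q there: w6:F, w7:T. ✓
w5: successors {w4, w6}; ¬q there: w4:T, w6:F. ✓
w6: successors {w2, w5}; ¬q there: w2:F, w5:F. ✗
w7: no successors, so ◇¬q fails. ✗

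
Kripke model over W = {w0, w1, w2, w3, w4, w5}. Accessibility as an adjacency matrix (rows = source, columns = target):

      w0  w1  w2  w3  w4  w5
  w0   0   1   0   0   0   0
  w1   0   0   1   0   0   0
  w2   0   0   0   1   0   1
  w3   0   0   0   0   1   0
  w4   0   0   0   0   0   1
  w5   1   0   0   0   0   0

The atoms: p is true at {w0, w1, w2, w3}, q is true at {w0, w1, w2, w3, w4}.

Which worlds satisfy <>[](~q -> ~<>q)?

{w0, w2, w4, w5}

w0: successors {w1}; [](~q -> ~<>q) there: w1:T. ✓
w1: successors {w2}; [](~q -> ~<>q) there: w2:F. ✗
w2: successors {w3, w5}; [](~q -> ~<>q) there: w3:T, w5:T. ✓
w3: successors {w4}; [](~q -> ~<>q) there: w4:F. ✗
w4: successors {w5}; [](~q -> ~<>q) there: w5:T. ✓
w5: successors {w0}; [](~q -> ~<>q) there: w0:T. ✓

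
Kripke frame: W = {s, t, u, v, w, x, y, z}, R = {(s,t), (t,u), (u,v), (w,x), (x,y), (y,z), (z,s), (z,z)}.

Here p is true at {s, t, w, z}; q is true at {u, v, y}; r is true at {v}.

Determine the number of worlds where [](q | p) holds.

7

s: successors {t}; q | p there: t:T. ✓
t: successors {u}; q | p there: u:T. ✓
u: successors {v}; q | p there: v:T. ✓
v: no successors, so [](q | p) holds vacuously. ✓
w: successors {x}; q | p there: x:F. ✗
x: successors {y}; q | p there: y:T. ✓
y: successors {z}; q | p there: z:T. ✓
z: successors {s, z}; q | p there: s:T, z:T. ✓
Satisfying worlds: {s, t, u, v, x, y, z}.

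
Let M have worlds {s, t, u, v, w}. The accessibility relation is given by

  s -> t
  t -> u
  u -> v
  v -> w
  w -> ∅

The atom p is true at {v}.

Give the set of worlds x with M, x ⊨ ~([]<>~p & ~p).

s: []<>~p & ~p is T. ✗
t: []<>~p & ~p is F. ✓
u: []<>~p & ~p is T. ✗
v: []<>~p & ~p is F. ✓
w: []<>~p & ~p is T. ✗

{t, v}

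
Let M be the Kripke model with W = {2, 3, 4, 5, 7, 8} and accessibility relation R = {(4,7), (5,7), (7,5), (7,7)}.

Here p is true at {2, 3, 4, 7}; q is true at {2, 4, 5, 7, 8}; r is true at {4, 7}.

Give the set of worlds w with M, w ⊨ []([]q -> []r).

{2, 3, 8}

2: no successors, so []([]q -> []r) holds vacuously. ✓
3: no successors, so []([]q -> []r) holds vacuously. ✓
4: successors {7}; []q -> []r there: 7:F. ✗
5: successors {7}; []q -> []r there: 7:F. ✗
7: successors {5, 7}; []q -> []r there: 5:T, 7:F. ✗
8: no successors, so []([]q -> []r) holds vacuously. ✓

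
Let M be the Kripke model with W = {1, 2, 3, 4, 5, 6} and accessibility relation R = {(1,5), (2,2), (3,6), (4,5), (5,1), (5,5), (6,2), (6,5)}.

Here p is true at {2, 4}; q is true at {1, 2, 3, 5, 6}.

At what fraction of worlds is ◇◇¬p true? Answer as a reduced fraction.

5/6

1: successors {5}; ◇¬p there: 5:T. ✓
2: successors {2}; ◇¬p there: 2:F. ✗
3: successors {6}; ◇¬p there: 6:T. ✓
4: successors {5}; ◇¬p there: 5:T. ✓
5: successors {1, 5}; ◇¬p there: 1:T, 5:T. ✓
6: successors {2, 5}; ◇¬p there: 2:F, 5:T. ✓
That's 5 of 6 worlds, so 5/6.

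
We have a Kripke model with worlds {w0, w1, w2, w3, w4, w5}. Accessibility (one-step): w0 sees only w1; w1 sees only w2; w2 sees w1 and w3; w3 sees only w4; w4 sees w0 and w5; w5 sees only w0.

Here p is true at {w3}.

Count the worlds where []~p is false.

w0: successors {w1}; ~p there: w1:T. ✓
w1: successors {w2}; ~p there: w2:T. ✓
w2: successors {w1, w3}; ~p there: w1:T, w3:F. ✗
w3: successors {w4}; ~p there: w4:T. ✓
w4: successors {w0, w5}; ~p there: w0:T, w5:T. ✓
w5: successors {w0}; ~p there: w0:T. ✓
Satisfying worlds: {w0, w1, w3, w4, w5}.
So []~p fails at the other 1 world.

1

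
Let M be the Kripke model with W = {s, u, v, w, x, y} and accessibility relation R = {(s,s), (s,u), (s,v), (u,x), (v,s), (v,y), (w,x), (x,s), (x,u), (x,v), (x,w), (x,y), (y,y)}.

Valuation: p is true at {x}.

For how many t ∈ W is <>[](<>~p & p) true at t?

2

s: successors {s, u, v}; [](<>~p & p) there: s:F, u:T, v:F. ✓
u: successors {x}; [](<>~p & p) there: x:F. ✗
v: successors {s, y}; [](<>~p & p) there: s:F, y:F. ✗
w: successors {x}; [](<>~p & p) there: x:F. ✗
x: successors {s, u, v, w, y}; [](<>~p & p) there: s:F, u:T, v:F, w:T, y:F. ✓
y: successors {y}; [](<>~p & p) there: y:F. ✗
Satisfying worlds: {s, x}.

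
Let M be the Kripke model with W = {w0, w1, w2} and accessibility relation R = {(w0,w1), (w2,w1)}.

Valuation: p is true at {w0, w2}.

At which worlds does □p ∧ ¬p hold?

w0: □p is F, ¬p is F. ✗
w1: □p is T, ¬p is T. ✓
w2: □p is F, ¬p is F. ✗

{w1}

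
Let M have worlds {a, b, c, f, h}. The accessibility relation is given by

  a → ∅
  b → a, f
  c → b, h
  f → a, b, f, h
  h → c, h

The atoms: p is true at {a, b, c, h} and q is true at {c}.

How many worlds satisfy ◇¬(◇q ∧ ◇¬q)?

a: no successors, so ◇¬(◇q ∧ ◇¬q) fails. ✗
b: successors {a, f}; ¬(◇q ∧ ◇¬q) there: a:T, f:T. ✓
c: successors {b, h}; ¬(◇q ∧ ◇¬q) there: b:T, h:F. ✓
f: successors {a, b, f, h}; ¬(◇q ∧ ◇¬q) there: a:T, b:T, f:T, h:F. ✓
h: successors {c, h}; ¬(◇q ∧ ◇¬q) there: c:T, h:F. ✓
Satisfying worlds: {b, c, f, h}.

4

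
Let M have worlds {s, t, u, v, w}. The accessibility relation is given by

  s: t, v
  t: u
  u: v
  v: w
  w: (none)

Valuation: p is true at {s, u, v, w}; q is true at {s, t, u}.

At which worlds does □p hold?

{t, u, v, w}

s: successors {t, v}; p there: t:F, v:T. ✗
t: successors {u}; p there: u:T. ✓
u: successors {v}; p there: v:T. ✓
v: successors {w}; p there: w:T. ✓
w: no successors, so □p holds vacuously. ✓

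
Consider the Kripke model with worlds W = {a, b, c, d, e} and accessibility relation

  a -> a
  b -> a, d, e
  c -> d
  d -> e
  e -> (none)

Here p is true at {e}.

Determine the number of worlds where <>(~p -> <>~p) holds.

a: successors {a}; ~p -> <>~p there: a:T. ✓
b: successors {a, d, e}; ~p -> <>~p there: a:T, d:F, e:T. ✓
c: successors {d}; ~p -> <>~p there: d:F. ✗
d: successors {e}; ~p -> <>~p there: e:T. ✓
e: no successors, so <>(~p -> <>~p) fails. ✗
Satisfying worlds: {a, b, d}.

3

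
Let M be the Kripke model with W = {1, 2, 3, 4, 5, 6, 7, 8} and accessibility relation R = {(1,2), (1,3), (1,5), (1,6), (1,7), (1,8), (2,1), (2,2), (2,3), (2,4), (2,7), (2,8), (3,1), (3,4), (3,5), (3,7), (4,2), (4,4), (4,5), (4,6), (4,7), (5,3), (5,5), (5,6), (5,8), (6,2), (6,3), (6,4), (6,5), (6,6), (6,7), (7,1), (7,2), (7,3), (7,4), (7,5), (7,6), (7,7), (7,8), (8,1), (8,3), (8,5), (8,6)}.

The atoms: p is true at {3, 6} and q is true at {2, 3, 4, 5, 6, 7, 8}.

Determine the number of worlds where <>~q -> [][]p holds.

1: <>~q is F, [][]p is F. ✓
2: <>~q is T, [][]p is F. ✗
3: <>~q is T, [][]p is F. ✗
4: <>~q is F, [][]p is F. ✓
5: <>~q is F, [][]p is F. ✓
6: <>~q is F, [][]p is F. ✓
7: <>~q is T, [][]p is F. ✗
8: <>~q is T, [][]p is F. ✗
Satisfying worlds: {1, 4, 5, 6}.

4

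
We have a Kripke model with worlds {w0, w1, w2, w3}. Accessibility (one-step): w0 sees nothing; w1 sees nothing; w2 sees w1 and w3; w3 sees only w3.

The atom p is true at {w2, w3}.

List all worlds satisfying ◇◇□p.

{w2, w3}

w0: no successors, so ◇◇□p fails. ✗
w1: no successors, so ◇◇□p fails. ✗
w2: successors {w1, w3}; ◇□p there: w1:F, w3:T. ✓
w3: successors {w3}; ◇□p there: w3:T. ✓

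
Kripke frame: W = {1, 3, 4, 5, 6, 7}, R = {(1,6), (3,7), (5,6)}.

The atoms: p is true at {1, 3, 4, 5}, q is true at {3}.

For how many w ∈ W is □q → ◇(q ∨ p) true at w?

3

1: □q is F, ◇(q ∨ p) is F. ✓
3: □q is F, ◇(q ∨ p) is F. ✓
4: □q is T, ◇(q ∨ p) is F. ✗
5: □q is F, ◇(q ∨ p) is F. ✓
6: □q is T, ◇(q ∨ p) is F. ✗
7: □q is T, ◇(q ∨ p) is F. ✗
Satisfying worlds: {1, 3, 5}.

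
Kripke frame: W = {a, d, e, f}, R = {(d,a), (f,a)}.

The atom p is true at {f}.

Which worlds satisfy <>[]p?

{d, f}

a: no successors, so <>[]p fails. ✗
d: successors {a}; []p there: a:T. ✓
e: no successors, so <>[]p fails. ✗
f: successors {a}; []p there: a:T. ✓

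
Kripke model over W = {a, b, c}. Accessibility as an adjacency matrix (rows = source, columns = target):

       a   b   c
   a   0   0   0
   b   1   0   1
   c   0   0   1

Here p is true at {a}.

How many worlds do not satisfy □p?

2

a: no successors, so □p holds vacuously. ✓
b: successors {a, c}; p there: a:T, c:F. ✗
c: successors {c}; p there: c:F. ✗
Satisfying worlds: {a}.
So □p fails at the other 2 worlds.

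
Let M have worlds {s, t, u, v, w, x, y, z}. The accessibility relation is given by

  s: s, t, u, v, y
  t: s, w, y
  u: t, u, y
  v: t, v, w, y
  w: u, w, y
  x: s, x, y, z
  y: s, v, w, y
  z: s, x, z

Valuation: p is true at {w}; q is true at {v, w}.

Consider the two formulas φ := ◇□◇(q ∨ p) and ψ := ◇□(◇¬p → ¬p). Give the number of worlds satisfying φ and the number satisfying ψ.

For ◇□◇(q ∨ p):
s: successors {s, t, u, v, y}; □◇(q ∨ p) there: s:F, t:T, u:F, v:T, y:T. ✓
t: successors {s, w, y}; □◇(q ∨ p) there: s:F, w:F, y:T. ✓
u: successors {t, u, y}; □◇(q ∨ p) there: t:T, u:F, y:T. ✓
v: successors {t, v, w, y}; □◇(q ∨ p) there: t:T, v:T, w:F, y:T. ✓
w: successors {u, w, y}; □◇(q ∨ p) there: u:F, w:F, y:T. ✓
x: successors {s, x, y, z}; □◇(q ∨ p) there: s:F, x:F, y:T, z:F. ✓
y: successors {s, v, w, y}; □◇(q ∨ p) there: s:F, v:T, w:F, y:T. ✓
z: successors {s, x, z}; □◇(q ∨ p) there: s:F, x:F, z:F. ✗
— 7 worlds.
For ◇□(◇¬p → ¬p):
s: successors {s, t, u, v, y}; □(◇¬p → ¬p) there: s:T, t:F, u:T, v:F, y:F. ✓
t: successors {s, w, y}; □(◇¬p → ¬p) there: s:T, w:F, y:F. ✓
u: successors {t, u, y}; □(◇¬p → ¬p) there: t:F, u:T, y:F. ✓
v: successors {t, v, w, y}; □(◇¬p → ¬p) there: t:F, v:F, w:F, y:F. ✗
w: successors {u, w, y}; □(◇¬p → ¬p) there: u:T, w:F, y:F. ✓
x: successors {s, x, y, z}; □(◇¬p → ¬p) there: s:T, x:T, y:F, z:T. ✓
y: successors {s, v, w, y}; □(◇¬p → ¬p) there: s:T, v:F, w:F, y:F. ✓
z: successors {s, x, z}; □(◇¬p → ¬p) there: s:T, x:T, z:T. ✓
— 7 worlds.

7 and 7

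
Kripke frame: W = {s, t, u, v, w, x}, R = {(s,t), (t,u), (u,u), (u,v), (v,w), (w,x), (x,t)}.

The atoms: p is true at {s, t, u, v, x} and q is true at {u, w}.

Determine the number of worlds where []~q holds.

s: successors {t}; ~q there: t:T. ✓
t: successors {u}; ~q there: u:F. ✗
u: successors {u, v}; ~q there: u:F, v:T. ✗
v: successors {w}; ~q there: w:F. ✗
w: successors {x}; ~q there: x:T. ✓
x: successors {t}; ~q there: t:T. ✓
Satisfying worlds: {s, w, x}.

3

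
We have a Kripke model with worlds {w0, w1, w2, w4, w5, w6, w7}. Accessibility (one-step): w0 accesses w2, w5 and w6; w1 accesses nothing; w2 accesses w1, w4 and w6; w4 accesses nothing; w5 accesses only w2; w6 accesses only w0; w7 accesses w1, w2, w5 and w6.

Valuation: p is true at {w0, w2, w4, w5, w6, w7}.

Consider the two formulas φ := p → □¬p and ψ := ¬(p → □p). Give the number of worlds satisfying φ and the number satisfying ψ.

2 and 2

For p → □¬p:
w0: p is T, □¬p is F. ✗
w1: p is F, □¬p is T. ✓
w2: p is T, □¬p is F. ✗
w4: p is T, □¬p is T. ✓
w5: p is T, □¬p is F. ✗
w6: p is T, □¬p is F. ✗
w7: p is T, □¬p is F. ✗
— 2 worlds.
For ¬(p → □p):
w0: p → □p is T. ✗
w1: p → □p is T. ✗
w2: p → □p is F. ✓
w4: p → □p is T. ✗
w5: p → □p is T. ✗
w6: p → □p is T. ✗
w7: p → □p is F. ✓
— 2 worlds.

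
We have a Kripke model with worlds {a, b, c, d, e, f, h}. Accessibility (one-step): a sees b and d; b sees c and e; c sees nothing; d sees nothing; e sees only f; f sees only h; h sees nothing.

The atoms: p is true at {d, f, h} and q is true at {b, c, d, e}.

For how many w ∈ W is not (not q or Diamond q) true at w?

a: not q or Diamond q is T. ✗
b: not q or Diamond q is T. ✗
c: not q or Diamond q is F. ✓
d: not q or Diamond q is F. ✓
e: not q or Diamond q is F. ✓
f: not q or Diamond q is T. ✗
h: not q or Diamond q is T. ✗
Satisfying worlds: {c, d, e}.

3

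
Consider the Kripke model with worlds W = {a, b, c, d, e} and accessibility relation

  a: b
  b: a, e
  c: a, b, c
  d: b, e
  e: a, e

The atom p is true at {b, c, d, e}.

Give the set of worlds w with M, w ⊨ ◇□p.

{b, c, e}

a: successors {b}; □p there: b:F. ✗
b: successors {a, e}; □p there: a:T, e:F. ✓
c: successors {a, b, c}; □p there: a:T, b:F, c:F. ✓
d: successors {b, e}; □p there: b:F, e:F. ✗
e: successors {a, e}; □p there: a:T, e:F. ✓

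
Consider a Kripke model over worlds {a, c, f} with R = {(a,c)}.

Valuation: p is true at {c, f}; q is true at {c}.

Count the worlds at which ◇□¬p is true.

a: successors {c}; □¬p there: c:T. ✓
c: no successors, so ◇□¬p fails. ✗
f: no successors, so ◇□¬p fails. ✗
Satisfying worlds: {a}.

1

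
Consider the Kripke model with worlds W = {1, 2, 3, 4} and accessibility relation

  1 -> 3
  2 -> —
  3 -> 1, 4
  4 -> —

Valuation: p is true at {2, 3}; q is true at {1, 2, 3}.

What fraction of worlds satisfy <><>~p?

1: successors {3}; <>~p there: 3:T. ✓
2: no successors, so <><>~p fails. ✗
3: successors {1, 4}; <>~p there: 1:F, 4:F. ✗
4: no successors, so <><>~p fails. ✗
That's 1 of 4 worlds, so 1/4.

1/4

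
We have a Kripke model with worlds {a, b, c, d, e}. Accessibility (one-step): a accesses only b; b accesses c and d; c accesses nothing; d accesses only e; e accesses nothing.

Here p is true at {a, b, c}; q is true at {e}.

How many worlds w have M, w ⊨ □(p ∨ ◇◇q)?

a: successors {b}; p ∨ ◇◇q there: b:T. ✓
b: successors {c, d}; p ∨ ◇◇q there: c:T, d:F. ✗
c: no successors, so □(p ∨ ◇◇q) holds vacuously. ✓
d: successors {e}; p ∨ ◇◇q there: e:F. ✗
e: no successors, so □(p ∨ ◇◇q) holds vacuously. ✓
Satisfying worlds: {a, c, e}.

3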